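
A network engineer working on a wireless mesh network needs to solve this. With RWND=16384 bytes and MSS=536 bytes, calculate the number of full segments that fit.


Given: RWND = 16384 bytes, MSS = 536 bytes
Full segments = floor(RWND / MSS)
Full segments = floor(16384 / 536)
Full segments = floor(30.5672) = 30

30


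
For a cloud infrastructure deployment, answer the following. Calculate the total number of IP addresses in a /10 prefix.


Given: CIDR prefix /10
Host bits = 32 - 10 = 22
Total addresses = 2^22 = 4194304

4194304


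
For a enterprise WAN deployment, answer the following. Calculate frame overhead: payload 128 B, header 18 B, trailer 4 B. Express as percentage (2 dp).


Given: payload = 128 B, header = 18 B, trailer = 4 B
Overhead bytes = header + trailer = 18 + 4 = 22
Total frame = payload + overhead = 128 + 22 = 150
Overhead % = 22 / 150 * 100 = 14.6667% -> 14.67% (2 dp)

14.67


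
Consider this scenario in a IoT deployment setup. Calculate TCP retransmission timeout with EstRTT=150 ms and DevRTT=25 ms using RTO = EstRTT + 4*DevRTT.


Given: EstRTT = 150 ms, DevRTT = 25 ms
Timeout = EstRTT + 4 * DevRTT
4 * DevRTT = 4 * 25 = 100
Timeout = 150 + 100 = 250 ms

250


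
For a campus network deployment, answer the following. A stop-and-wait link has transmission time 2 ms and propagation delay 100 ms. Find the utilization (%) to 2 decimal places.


Given: Ttrans = 2 ms, Tprop = 100 ms
RTT = 2 * Tprop = 2 * 100 = 200 ms
U = Ttrans / (Ttrans + RTT)
U = 2 / (2 + 200)
U = 2 / 202 = 0.009901
U% = 0.99%

0.99


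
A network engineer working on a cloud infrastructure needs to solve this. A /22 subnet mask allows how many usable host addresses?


Given: subnet mask /22
Host bits = 32 - 22 = 10
Total addresses = 2^10 = 1024
Usable hosts = 1024 - 2 (network + broadcast) = 1022

1022


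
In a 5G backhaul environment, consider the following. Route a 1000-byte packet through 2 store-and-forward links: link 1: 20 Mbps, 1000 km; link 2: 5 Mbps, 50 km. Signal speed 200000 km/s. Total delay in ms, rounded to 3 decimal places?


Packet = 1000 bytes = 8000 bits. Store-and-forward: sum (t_trans + t_prop) per link.
Link 1: t_trans = 8000/(20*10^6) s = 0.4000 ms; t_prop = 1000/200000 s = 5.0000 ms; subtotal = 5.4000 ms
Link 2: t_trans = 8000/(5*10^6) s = 1.6000 ms; t_prop = 50/200000 s = 0.2500 ms; subtotal = 1.8500 ms
End-to-end = 5.4000 + 1.8500 = 7.2500 ms -> 7.250 ms (3 dp)

7.250


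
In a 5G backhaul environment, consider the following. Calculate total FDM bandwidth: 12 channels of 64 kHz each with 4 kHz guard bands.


Given: 12 channels, 64 kHz each, guard = 4 kHz
Channel bandwidth = 12 * 64 = 768 kHz
Guard bands = 11 gaps * 4 kHz = 44 kHz
Total = 768 + 44 = 812 kHz

812


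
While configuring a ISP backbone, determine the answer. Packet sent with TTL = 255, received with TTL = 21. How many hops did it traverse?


Given: initial TTL = 255, received TTL = 21
Hops = initial TTL - received TTL
Hops = 255 - 21 = 234

234


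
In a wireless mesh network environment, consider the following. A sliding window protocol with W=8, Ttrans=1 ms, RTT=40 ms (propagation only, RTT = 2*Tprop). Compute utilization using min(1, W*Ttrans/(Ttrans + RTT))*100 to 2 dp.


Given: W = 8, Ttrans = 1 ms, RTT = 40 ms (= 2 * Tprop, Tprop = 20 ms)
Cycle time = Ttrans + RTT = 1 + 40 = 41 ms (first packet sent until its ACK returns)
W * Ttrans = 8 * 1 = 8 ms of sending per cycle
W * Ttrans / (Ttrans + RTT) = 8 / 41 = 0.195122
U = min(1, 0.195122) = 0.195122
U% = 19.51%

19.51


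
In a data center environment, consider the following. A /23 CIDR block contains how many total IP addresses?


Given: CIDR prefix /23
Host bits = 32 - 23 = 9
Total addresses = 2^9 = 512

512


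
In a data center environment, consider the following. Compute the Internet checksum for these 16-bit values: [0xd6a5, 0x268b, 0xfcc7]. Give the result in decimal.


Given words: [0xd6a5, 0x268b, 0xfcc7]
Step 1: Sum all words
Raw sum = 54949 + 9867 + 64711 = 129527
Step 2: Fold carry: (63991 + 1) = 63992
One's complement = ~63992 & 0xFFFF = 1543

1543


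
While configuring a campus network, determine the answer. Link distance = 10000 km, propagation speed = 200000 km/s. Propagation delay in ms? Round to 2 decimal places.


Given: distance = 10000 km, speed = 200000 km/s
Delay = distance / speed = 10000 / 200000 seconds
Delay in ms = 10000 * 1000 / 200000
Delay = 50.0000 ms
Rounded to 2 dp = 50.00 ms

50.00


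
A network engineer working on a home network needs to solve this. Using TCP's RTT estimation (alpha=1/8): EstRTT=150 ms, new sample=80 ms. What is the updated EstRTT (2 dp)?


Given: EstRTT = 150 ms, SampleRTT = 80 ms, alpha = 1/8
New EstRTT = (1 - alpha) * EstRTT + alpha * SampleRTT
(7/8) * 150 = 131.25
(1/8) * 80 = 10
New EstRTT = 131.25 + 10 = 141.25 ms -> 141.25 ms (2 dp)

141.25


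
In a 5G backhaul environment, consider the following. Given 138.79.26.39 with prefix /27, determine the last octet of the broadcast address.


Given: IP = 138.79.26.39, prefix = /27
Host bits = 32 - 27 = 5
Network last octet = 39 AND mask = 32
Host part size = 2^5 - 1 = 31
Broadcast last octet = 32 OR 31 = 63

63


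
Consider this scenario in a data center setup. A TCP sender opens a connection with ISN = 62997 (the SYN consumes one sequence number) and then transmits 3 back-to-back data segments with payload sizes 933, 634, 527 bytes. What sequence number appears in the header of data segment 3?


The SYN occupies sequence number ISN = 62997, so the first data byte is ISN + 1 = 62998.
SEQ of data segment i = (ISN + 1) + sum of payload sizes of segments 1..i-1.
Segment 1: SEQ = 62998, payload = 933 bytes
Segment 2: SEQ = 63931, payload = 634 bytes
Segment 3: SEQ = 64565, payload = 527 bytes
SEQ of segment 3 = 62998 + 933 + 634 = 64565

64565


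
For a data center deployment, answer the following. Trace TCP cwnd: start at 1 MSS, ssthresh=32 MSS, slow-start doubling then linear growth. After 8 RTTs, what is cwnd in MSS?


RTT 0: cwnd = 1 MSS (initial)
RTT 1: cwnd = 2 MSS (slow start, doubled)
RTT 2: cwnd = 4 MSS (slow start, doubled)
RTT 3: cwnd = 8 MSS (slow start, doubled)
RTT 4: cwnd = 16 MSS (slow start, doubled)
RTT 5: cwnd = 32 MSS (slow start, doubled)
RTT 6: cwnd = 33 MSS (congestion avoidance, +1)
RTT 7: cwnd = 34 MSS (congestion avoidance, +1)
RTT 8: cwnd = 35 MSS (congestion avoidance, +1)

35


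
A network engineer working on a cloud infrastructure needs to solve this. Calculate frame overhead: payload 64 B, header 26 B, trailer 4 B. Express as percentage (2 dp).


Given: payload = 64 B, header = 26 B, trailer = 4 B
Overhead bytes = header + trailer = 26 + 4 = 30
Total frame = payload + overhead = 64 + 30 = 94
Overhead % = 30 / 94 * 100 = 31.9149% -> 31.91% (2 dp)

31.91


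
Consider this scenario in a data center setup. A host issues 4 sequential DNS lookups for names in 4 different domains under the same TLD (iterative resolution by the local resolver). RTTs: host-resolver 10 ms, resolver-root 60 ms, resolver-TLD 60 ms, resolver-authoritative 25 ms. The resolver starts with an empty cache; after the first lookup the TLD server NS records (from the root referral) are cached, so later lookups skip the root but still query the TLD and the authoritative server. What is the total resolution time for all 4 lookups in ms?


Lookup 1 (cold cache): local + root + TLD + auth = 10 + 60 + 60 + 25 = 155 ms
Lookups 2..4 (TLD NS cached -> skip root; new domain -> still ask TLD and auth): local + TLD + auth = 10 + 60 + 25 = 95 ms each
Remaining 3 lookups: 3 * 95 = 285 ms
Total = 155 + 285 = 440 ms

440


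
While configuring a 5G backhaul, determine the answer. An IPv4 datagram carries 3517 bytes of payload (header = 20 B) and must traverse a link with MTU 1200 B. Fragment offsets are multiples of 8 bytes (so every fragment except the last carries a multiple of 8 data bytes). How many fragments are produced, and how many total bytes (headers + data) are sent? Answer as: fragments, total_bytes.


Max data per non-final fragment = floor((MTU - header)/8)*8 = floor((1200 - 20)/8)*8 = floor(1180/8)*8 = 1176 B
Final fragment needs no 8-byte alignment: it can carry up to MTU - header = 1180 B
Non-final fragments needed = ceil((payload - 1180) / 1176) = ceil(2337/1176) = ceil(1.9872) = 2
Number of fragments = 2 + 1 = 3
Fragment sizes (data): 2 * 1176 B + 1165 B (last, 1165 <= 1180 OK)
Total bytes sent = payload + n_frags * header = 3517 + 3*20 = 3517 + 60 = 3577 B

3, 3577


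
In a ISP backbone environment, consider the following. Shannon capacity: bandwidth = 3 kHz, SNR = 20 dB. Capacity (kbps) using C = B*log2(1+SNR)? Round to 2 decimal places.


Given: B = 3 kHz, SNR = 20 dB
SNR linear = 10^(20/10) = 100
1 + SNR = 101
log2(101) = 6.6582114828
C = 3 * 1000 * 6.6582114828 = 19974.6344 bps
C = 19.974634 kbps -> 19.97 kbps (2 dp)

19.97


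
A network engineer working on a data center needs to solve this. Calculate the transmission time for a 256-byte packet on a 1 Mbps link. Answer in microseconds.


Given: packet = 256 bytes, bandwidth = 1 Mbps
Packet in bits = 256 * 8 = 2048 bits
Bandwidth = 1 * 10^6 = 1000000 bps
Time = 2048 / 1000000 seconds
Time in us = 2048 * 10^6 / 1000000 = 2048

2048


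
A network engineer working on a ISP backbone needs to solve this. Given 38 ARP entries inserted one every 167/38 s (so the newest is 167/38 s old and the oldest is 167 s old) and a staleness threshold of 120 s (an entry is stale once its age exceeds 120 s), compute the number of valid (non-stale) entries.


Ages are k * 167/38 s for k = 1..38 (spacing = 4.3947 s).
Entry k is valid iff k * 167/38 <= 120 iff k <= 38 * 120 / 167 = 27.3054
n_valid = floor(27.3054) = 27
(n_stale = 38 - 27 = 11)

27


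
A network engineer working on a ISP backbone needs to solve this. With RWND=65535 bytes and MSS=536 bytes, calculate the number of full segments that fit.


Given: RWND = 65535 bytes, MSS = 536 bytes
Full segments = floor(RWND / MSS)
Full segments = floor(65535 / 536)
Full segments = floor(122.2668) = 122

122


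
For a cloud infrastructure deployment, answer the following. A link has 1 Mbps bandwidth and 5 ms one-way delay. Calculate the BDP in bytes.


Given: bandwidth = 1 Mbps, delay = 5 ms
BDP in bits = 1 * 10^6 * 5 / 1000
BDP in bits = 5000
BDP in bytes = 5000 / 8 = 625

625


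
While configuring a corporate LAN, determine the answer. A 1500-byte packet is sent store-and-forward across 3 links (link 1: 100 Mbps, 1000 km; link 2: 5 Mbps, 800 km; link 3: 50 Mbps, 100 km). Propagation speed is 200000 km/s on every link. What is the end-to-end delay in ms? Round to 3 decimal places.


Packet = 1500 bytes = 12000 bits. Store-and-forward: sum (t_trans + t_prop) per link.
Link 1: t_trans = 12000/(100*10^6) s = 0.1200 ms; t_prop = 1000/200000 s = 5.0000 ms; subtotal = 5.1200 ms
Link 2: t_trans = 12000/(5*10^6) s = 2.4000 ms; t_prop = 800/200000 s = 4.0000 ms; subtotal = 6.4000 ms
Link 3: t_trans = 12000/(50*10^6) s = 0.2400 ms; t_prop = 100/200000 s = 0.5000 ms; subtotal = 0.7400 ms
End-to-end = 5.1200 + 6.4000 + 0.7400 = 12.2600 ms -> 12.260 ms (3 dp)

12.260


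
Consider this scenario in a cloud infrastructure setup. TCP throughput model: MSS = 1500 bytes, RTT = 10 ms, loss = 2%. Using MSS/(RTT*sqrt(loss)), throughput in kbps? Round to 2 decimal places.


Given: MSS = 1500 bytes, RTT = 10 ms, loss = 2%
RTT in seconds = 10 / 1000 = 0.01
Loss rate = 2% = 0.02
sqrt(loss) = sqrt(0.02) = 0.141421356237
Throughput (bytes/s) = 1500 / (0.01 * 0.141421356237) = 1060660.1718
Throughput (kbps) = 1060660.1718 * 8 / 1000 = 8485.281374 -> 8485.28 kbps (2 dp)

8485.28


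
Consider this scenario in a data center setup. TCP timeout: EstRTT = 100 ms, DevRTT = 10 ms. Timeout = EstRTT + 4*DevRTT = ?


Given: EstRTT = 100 ms, DevRTT = 10 ms
Timeout = EstRTT + 4 * DevRTT
4 * DevRTT = 4 * 10 = 40
Timeout = 100 + 40 = 140 ms

140


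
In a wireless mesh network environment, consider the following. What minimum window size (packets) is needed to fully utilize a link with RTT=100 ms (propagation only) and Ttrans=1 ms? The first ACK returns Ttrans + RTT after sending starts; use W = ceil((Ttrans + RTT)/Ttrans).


Given: Ttrans = 1 ms, RTT = 100 ms (= 2 * Tprop, Tprop = 50 ms)
Time until first ACK returns = Ttrans + RTT = 1 + 100 = 101 ms
Need W * Ttrans >= Ttrans + RTT  ->  W >= (Ttrans + RTT) / Ttrans
(Ttrans + RTT) / Ttrans = 101 / 1 = 101
W_min = ceil(101) = 101

101


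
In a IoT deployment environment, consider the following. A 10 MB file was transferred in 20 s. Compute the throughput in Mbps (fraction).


Given: file = 10 MB, time = 20 s
File in Mb = 10 * 8 = 80 Mb
Throughput = 80 / 20 Mbps
Throughput = 4 Mbps

4


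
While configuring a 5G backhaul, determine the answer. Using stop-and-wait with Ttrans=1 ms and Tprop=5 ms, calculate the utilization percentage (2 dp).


Given: Ttrans = 1 ms, Tprop = 5 ms
RTT = 2 * Tprop = 2 * 5 = 10 ms
U = Ttrans / (Ttrans + RTT)
U = 1 / (1 + 10)
U = 1 / 11 = 0.090909
U% = 9.09%

9.09


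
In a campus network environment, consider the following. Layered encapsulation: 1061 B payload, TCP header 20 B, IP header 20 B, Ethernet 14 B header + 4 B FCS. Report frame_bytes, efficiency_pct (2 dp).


TCP segment = 1061 + 20 = 1081 B
IP packet = 1081 + 20 = 1101 B
Ethernet frame = 1101 + 14 + 4 = 1119 B
Efficiency = app / frame = 1061 / 1119 = 0.948168 = 94.8168% -> 94.82% (2 dp)

1119, 94.82


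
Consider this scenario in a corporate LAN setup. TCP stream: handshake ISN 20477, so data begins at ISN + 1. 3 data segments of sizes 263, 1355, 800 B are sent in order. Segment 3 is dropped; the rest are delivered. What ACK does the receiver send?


SYN uses sequence number 20477; first data byte = ISN + 1 = 20478.
Segment 1: SEQ = 20478, len = 263 B, covers [20478, 20740]
Segment 2: SEQ = 20741, len = 1355 B, covers [20741, 22095]
Segment 3: SEQ = 22096, len = 800 B, covers [22096, 22895] [LOST]
In-order data received: bytes [20478, 22095] (segments 1..2).
Segment 3 missing -> gap begins at byte 22096.
Cumulative ACK = next expected in-order byte = 20478 + 263 + 1355 = 22096

22096


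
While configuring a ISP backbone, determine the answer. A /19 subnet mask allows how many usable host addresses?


Given: subnet mask /19
Host bits = 32 - 19 = 13
Total addresses = 2^13 = 8192
Usable hosts = 8192 - 2 (network + broadcast) = 8190

8190


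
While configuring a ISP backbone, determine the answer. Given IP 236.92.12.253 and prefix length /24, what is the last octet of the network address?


Given: IP = 236.92.12.253, prefix = /24
Subnet mask = 255.255.255.0
Last octet of IP: 253
Last octet of mask: 0
Network last octet = 253 AND 0 = 0

0


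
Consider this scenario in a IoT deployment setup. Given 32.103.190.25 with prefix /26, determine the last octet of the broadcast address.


Given: IP = 32.103.190.25, prefix = /26
Host bits = 32 - 26 = 6
Network last octet = 25 AND mask = 0
Host part size = 2^6 - 1 = 63
Broadcast last octet = 0 OR 63 = 63

63


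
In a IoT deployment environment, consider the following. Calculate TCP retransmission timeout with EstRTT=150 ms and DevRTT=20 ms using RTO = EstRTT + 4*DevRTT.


Given: EstRTT = 150 ms, DevRTT = 20 ms
Timeout = EstRTT + 4 * DevRTT
4 * DevRTT = 4 * 20 = 80
Timeout = 150 + 80 = 230 ms

230


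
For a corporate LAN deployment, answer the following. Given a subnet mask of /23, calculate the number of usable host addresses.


Given: subnet mask /23
Host bits = 32 - 23 = 9
Total addresses = 2^9 = 512
Usable hosts = 512 - 2 (network + broadcast) = 510

510


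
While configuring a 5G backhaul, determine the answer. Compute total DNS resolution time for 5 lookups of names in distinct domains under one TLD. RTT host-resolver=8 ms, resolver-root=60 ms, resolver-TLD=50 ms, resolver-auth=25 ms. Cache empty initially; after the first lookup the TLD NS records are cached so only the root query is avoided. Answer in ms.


Lookup 1 (cold cache): local + root + TLD + auth = 8 + 60 + 50 + 25 = 143 ms
Lookups 2..5 (TLD NS cached -> skip root; new domain -> still ask TLD and auth): local + TLD + auth = 8 + 50 + 25 = 83 ms each
Remaining 4 lookups: 4 * 83 = 332 ms
Total = 143 + 332 = 475 ms

475


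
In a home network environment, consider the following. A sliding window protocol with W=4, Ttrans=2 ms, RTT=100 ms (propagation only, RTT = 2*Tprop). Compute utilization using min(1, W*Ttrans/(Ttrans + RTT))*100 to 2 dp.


Given: W = 4, Ttrans = 2 ms, RTT = 100 ms (= 2 * Tprop, Tprop = 50 ms)
Cycle time = Ttrans + RTT = 2 + 100 = 102 ms (first packet sent until its ACK returns)
W * Ttrans = 4 * 2 = 8 ms of sending per cycle
W * Ttrans / (Ttrans + RTT) = 8 / 102 = 0.078431
U = min(1, 0.078431) = 0.078431
U% = 7.84%

7.84


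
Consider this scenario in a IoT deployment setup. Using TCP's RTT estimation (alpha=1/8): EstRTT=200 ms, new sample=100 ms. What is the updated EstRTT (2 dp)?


Given: EstRTT = 200 ms, SampleRTT = 100 ms, alpha = 1/8
New EstRTT = (1 - alpha) * EstRTT + alpha * SampleRTT
(7/8) * 200 = 175
(1/8) * 100 = 12.5
New EstRTT = 175 + 12.5 = 187.5 ms -> 187.50 ms (2 dp)

187.50


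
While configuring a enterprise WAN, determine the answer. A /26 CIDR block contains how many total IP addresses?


Given: CIDR prefix /26
Host bits = 32 - 26 = 6
Total addresses = 2^6 = 64

64


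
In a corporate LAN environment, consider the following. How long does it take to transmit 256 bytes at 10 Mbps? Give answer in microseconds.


Given: packet = 256 bytes, bandwidth = 10 Mbps
Packet in bits = 256 * 8 = 2048 bits
Bandwidth = 10 * 10^6 = 10000000 bps
Time = 2048 / 10000000 seconds
Time in us = 2048 * 10^6 / 10000000 = 204.8

204.8


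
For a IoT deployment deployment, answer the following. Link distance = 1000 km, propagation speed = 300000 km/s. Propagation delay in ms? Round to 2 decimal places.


Given: distance = 1000 km, speed = 300000 km/s
Delay = distance / speed = 1000 / 300000 seconds
Delay in ms = 1000 * 1000 / 300000
Delay = 3.3333 ms
Rounded to 2 dp = 3.33 ms

3.33


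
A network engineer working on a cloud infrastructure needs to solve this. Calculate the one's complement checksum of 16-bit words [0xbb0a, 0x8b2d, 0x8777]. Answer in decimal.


Given words: [0xbb0a, 0x8b2d, 0x8777]
Step 1: Sum all words
Raw sum = 47882 + 35629 + 34679 = 118190
Step 2: Fold carry: (52654 + 1) = 52655
One's complement = ~52655 & 0xFFFF = 12880

12880


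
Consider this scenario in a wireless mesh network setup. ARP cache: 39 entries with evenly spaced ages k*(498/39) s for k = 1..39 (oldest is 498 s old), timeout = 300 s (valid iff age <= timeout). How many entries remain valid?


Ages are k * 498/39 s for k = 1..39 (spacing = 12.7692 s).
Entry k is valid iff k * 498/39 <= 300 iff k <= 39 * 300 / 498 = 23.4940
n_valid = floor(23.4940) = 23
(n_stale = 39 - 23 = 16)

23


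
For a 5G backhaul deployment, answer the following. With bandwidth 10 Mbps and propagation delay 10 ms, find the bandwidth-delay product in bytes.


Given: bandwidth = 10 Mbps, delay = 10 ms
BDP in bits = 10 * 10^6 * 10 / 1000
BDP in bits = 100000
BDP in bytes = 100000 / 8 = 12500

12500


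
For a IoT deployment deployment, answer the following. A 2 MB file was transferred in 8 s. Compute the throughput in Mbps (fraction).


Given: file = 2 MB, time = 8 s
File in Mb = 2 * 8 = 16 Mb
Throughput = 16 / 8 Mbps
Throughput = 2 Mbps

2


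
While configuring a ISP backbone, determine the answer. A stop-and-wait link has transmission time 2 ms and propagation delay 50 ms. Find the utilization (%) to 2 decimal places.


Given: Ttrans = 2 ms, Tprop = 50 ms
RTT = 2 * Tprop = 2 * 50 = 100 ms
U = Ttrans / (Ttrans + RTT)
U = 2 / (2 + 100)
U = 2 / 102 = 0.019608
U% = 1.96%

1.96


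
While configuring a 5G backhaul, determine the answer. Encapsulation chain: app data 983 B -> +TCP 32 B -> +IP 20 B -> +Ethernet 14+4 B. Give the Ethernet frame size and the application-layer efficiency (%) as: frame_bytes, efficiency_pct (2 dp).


TCP segment = 983 + 32 = 1015 B
IP packet = 1015 + 20 = 1035 B
Ethernet frame = 1035 + 14 + 4 = 1053 B
Efficiency = app / frame = 983 / 1053 = 0.933523 = 93.3523% -> 93.35% (2 dp)

1053, 93.35


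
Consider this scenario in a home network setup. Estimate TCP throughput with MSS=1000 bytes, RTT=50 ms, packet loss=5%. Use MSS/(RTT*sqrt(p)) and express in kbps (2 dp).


Given: MSS = 1000 bytes, RTT = 50 ms, loss = 5%
RTT in seconds = 50 / 1000 = 0.05
Loss rate = 5% = 0.05
sqrt(loss) = sqrt(0.05) = 0.223606797750
Throughput (bytes/s) = 1000 / (0.05 * 0.223606797750) = 89442.7191
Throughput (kbps) = 89442.7191 * 8 / 1000 = 715.541753 -> 715.54 kbps (2 dp)

715.54


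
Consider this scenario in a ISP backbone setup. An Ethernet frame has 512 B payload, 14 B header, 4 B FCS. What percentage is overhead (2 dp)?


Given: payload = 512 B, header = 14 B, trailer = 4 B
Overhead bytes = header + trailer = 14 + 4 = 18
Total frame = payload + overhead = 512 + 18 = 530
Overhead % = 18 / 530 * 100 = 3.3962% -> 3.40% (2 dp)

3.40


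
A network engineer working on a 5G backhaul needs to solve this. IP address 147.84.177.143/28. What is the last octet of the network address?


Given: IP = 147.84.177.143, prefix = /28
Subnet mask = 255.255.255.240
Last octet of IP: 143
Last octet of mask: 240
Network last octet = 143 AND 240 = 128

128


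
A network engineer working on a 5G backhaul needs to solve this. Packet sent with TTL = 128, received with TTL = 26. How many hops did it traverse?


Given: initial TTL = 128, received TTL = 26
Hops = initial TTL - received TTL
Hops = 128 - 26 = 102

102


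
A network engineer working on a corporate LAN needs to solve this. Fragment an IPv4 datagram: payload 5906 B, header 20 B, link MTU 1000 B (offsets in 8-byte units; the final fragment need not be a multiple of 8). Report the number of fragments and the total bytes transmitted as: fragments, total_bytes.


Max data per non-final fragment = floor((MTU - header)/8)*8 = floor((1000 - 20)/8)*8 = floor(980/8)*8 = 976 B
Final fragment needs no 8-byte alignment: it can carry up to MTU - header = 980 B
Non-final fragments needed = ceil((payload - 980) / 976) = ceil(4926/976) = ceil(5.0471) = 6
Number of fragments = 6 + 1 = 7
Fragment sizes (data): 6 * 976 B + 50 B (last, 50 <= 980 OK)
Total bytes sent = payload + n_frags * header = 5906 + 7*20 = 5906 + 140 = 6046 B

7, 6046


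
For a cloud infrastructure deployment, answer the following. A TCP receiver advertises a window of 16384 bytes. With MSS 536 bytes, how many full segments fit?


Given: RWND = 16384 bytes, MSS = 536 bytes
Full segments = floor(RWND / MSS)
Full segments = floor(16384 / 536)
Full segments = floor(30.5672) = 30

30


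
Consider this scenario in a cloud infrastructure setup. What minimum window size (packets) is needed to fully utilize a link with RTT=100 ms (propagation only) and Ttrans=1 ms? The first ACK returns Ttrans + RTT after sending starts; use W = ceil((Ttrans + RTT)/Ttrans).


Given: Ttrans = 1 ms, RTT = 100 ms (= 2 * Tprop, Tprop = 50 ms)
Time until first ACK returns = Ttrans + RTT = 1 + 100 = 101 ms
Need W * Ttrans >= Ttrans + RTT  ->  W >= (Ttrans + RTT) / Ttrans
(Ttrans + RTT) / Ttrans = 101 / 1 = 101
W_min = ceil(101) = 101

101


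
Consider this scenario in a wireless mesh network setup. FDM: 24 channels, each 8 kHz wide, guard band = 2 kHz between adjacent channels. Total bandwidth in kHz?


Given: 24 channels, 8 kHz each, guard = 2 kHz
Channel bandwidth = 24 * 8 = 192 kHz
Guard bands = 23 gaps * 2 kHz = 46 kHz
Total = 192 + 46 = 238 kHz

238


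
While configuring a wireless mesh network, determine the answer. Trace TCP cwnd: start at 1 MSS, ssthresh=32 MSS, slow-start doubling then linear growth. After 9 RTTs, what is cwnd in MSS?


RTT 0: cwnd = 1 MSS (initial)
RTT 1: cwnd = 2 MSS (slow start, doubled)
RTT 2: cwnd = 4 MSS (slow start, doubled)
RTT 3: cwnd = 8 MSS (slow start, doubled)
RTT 4: cwnd = 16 MSS (slow start, doubled)
RTT 5: cwnd = 32 MSS (slow start, doubled)
RTT 6: cwnd = 33 MSS (congestion avoidance, +1)
RTT 7: cwnd = 34 MSS (congestion avoidance, +1)
RTT 8: cwnd = 35 MSS (congestion avoidance, +1)
RTT 9: cwnd = 36 MSS (congestion avoidance, +1)

36


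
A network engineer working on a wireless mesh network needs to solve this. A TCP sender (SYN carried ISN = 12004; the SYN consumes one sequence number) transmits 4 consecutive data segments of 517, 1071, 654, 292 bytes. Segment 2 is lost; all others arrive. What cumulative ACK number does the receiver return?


SYN uses sequence number 12004; first data byte = ISN + 1 = 12005.
Segment 1: SEQ = 12005, len = 517 B, covers [12005, 12521]
Segment 2: SEQ = 12522, len = 1071 B, covers [12522, 13592] [LOST]
Segment 3: SEQ = 13593, len = 654 B, covers [13593, 14246]
Segment 4: SEQ = 14247, len = 292 B, covers [14247, 14538]
In-order data received: bytes [12005, 12521] (segments 1..1).
Segment 2 missing -> gap begins at byte 12522; later segments buffered out of order.
Cumulative ACK = next expected in-order byte = 12005 + 517 = 12522

12522


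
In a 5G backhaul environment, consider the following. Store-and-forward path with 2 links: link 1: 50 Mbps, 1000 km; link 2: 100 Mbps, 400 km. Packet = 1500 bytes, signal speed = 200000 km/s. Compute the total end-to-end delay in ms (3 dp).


Packet = 1500 bytes = 12000 bits. Store-and-forward: sum (t_trans + t_prop) per link.
Link 1: t_trans = 12000/(50*10^6) s = 0.2400 ms; t_prop = 1000/200000 s = 5.0000 ms; subtotal = 5.2400 ms
Link 2: t_trans = 12000/(100*10^6) s = 0.1200 ms; t_prop = 400/200000 s = 2.0000 ms; subtotal = 2.1200 ms
End-to-end = 5.2400 + 2.1200 = 7.3600 ms -> 7.360 ms (3 dp)

7.360


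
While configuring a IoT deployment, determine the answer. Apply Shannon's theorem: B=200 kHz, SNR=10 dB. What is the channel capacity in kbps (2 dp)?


Given: B = 200 kHz, SNR = 10 dB
SNR linear = 10^(10/10) = 10
1 + SNR = 11
log2(11) = 3.4594316186
C = 200 * 1000 * 3.4594316186 = 691886.3237 bps
C = 691.886324 kbps -> 691.89 kbps (2 dp)

691.89


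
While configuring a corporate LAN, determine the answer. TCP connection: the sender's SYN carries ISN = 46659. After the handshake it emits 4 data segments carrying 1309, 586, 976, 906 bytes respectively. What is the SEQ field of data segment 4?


The SYN occupies sequence number ISN = 46659, so the first data byte is ISN + 1 = 46660.
SEQ of data segment i = (ISN + 1) + sum of payload sizes of segments 1..i-1.
Segment 1: SEQ = 46660, payload = 1309 bytes
Segment 2: SEQ = 47969, payload = 586 bytes
Segment 3: SEQ = 48555, payload = 976 bytes
Segment 4: SEQ = 49531, payload = 906 bytes
SEQ of segment 4 = 46660 + 1309 + 586 + 976 = 49531

49531


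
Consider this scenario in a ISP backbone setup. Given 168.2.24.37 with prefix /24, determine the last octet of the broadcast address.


Given: IP = 168.2.24.37, prefix = /24
Host bits = 32 - 24 = 8
Network last octet = 37 AND mask = 0
Host part size = 2^8 - 1 = 255
Broadcast last octet = 0 OR 255 = 255

255


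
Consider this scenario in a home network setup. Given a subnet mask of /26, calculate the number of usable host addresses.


Given: subnet mask /26
Host bits = 32 - 26 = 6
Total addresses = 2^6 = 64
Usable hosts = 64 - 2 (network + broadcast) = 62

62


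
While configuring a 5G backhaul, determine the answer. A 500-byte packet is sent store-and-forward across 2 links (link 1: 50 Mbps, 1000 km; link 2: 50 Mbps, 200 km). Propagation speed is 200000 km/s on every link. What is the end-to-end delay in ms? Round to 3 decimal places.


Packet = 500 bytes = 4000 bits. Store-and-forward: sum (t_trans + t_prop) per link.
Link 1: t_trans = 4000/(50*10^6) s = 0.0800 ms; t_prop = 1000/200000 s = 5.0000 ms; subtotal = 5.0800 ms
Link 2: t_trans = 4000/(50*10^6) s = 0.0800 ms; t_prop = 200/200000 s = 1.0000 ms; subtotal = 1.0800 ms
End-to-end = 5.0800 + 1.0800 = 6.1600 ms -> 6.160 ms (3 dp)

6.160


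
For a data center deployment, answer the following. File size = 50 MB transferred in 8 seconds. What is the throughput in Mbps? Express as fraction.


Given: file = 50 MB, time = 8 s
File in Mb = 50 * 8 = 400 Mb
Throughput = 400 / 8 Mbps
Throughput = 50 Mbps

50


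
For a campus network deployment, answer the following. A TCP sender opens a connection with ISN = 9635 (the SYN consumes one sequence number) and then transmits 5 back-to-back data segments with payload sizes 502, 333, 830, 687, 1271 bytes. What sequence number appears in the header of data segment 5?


The SYN occupies sequence number ISN = 9635, so the first data byte is ISN + 1 = 9636.
SEQ of data segment i = (ISN + 1) + sum of payload sizes of segments 1..i-1.
Segment 1: SEQ = 9636, payload = 502 bytes
Segment 2: SEQ = 10138, payload = 333 bytes
Segment 3: SEQ = 10471, payload = 830 bytes
Segment 4: SEQ = 11301, payload = 687 bytes
Segment 5: SEQ = 11988, payload = 1271 bytes
SEQ of segment 5 = 9636 + 502 + 333 + 830 + 687 = 11988

11988


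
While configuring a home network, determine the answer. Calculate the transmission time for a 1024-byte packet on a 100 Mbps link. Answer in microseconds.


Given: packet = 1024 bytes, bandwidth = 100 Mbps
Packet in bits = 1024 * 8 = 8192 bits
Bandwidth = 100 * 10^6 = 100000000 bps
Time = 8192 / 100000000 seconds
Time in us = 8192 * 10^6 / 100000000 = 81.92

81.92


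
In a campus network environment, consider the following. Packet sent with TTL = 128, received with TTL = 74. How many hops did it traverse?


Given: initial TTL = 128, received TTL = 74
Hops = initial TTL - received TTL
Hops = 128 - 74 = 54

54


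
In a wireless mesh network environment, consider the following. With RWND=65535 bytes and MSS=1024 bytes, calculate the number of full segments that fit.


Given: RWND = 65535 bytes, MSS = 1024 bytes
Full segments = floor(RWND / MSS)
Full segments = floor(65535 / 1024)
Full segments = floor(63.999) = 63

63


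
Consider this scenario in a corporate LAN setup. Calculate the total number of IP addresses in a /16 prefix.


Given: CIDR prefix /16
Host bits = 32 - 16 = 16
Total addresses = 2^16 = 65536

65536


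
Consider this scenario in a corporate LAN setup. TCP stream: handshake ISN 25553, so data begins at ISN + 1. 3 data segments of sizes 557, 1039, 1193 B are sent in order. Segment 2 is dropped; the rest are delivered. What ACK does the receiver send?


SYN uses sequence number 25553; first data byte = ISN + 1 = 25554.
Segment 1: SEQ = 25554, len = 557 B, covers [25554, 26110]
Segment 2: SEQ = 26111, len = 1039 B, covers [26111, 27149] [LOST]
Segment 3: SEQ = 27150, len = 1193 B, covers [27150, 28342]
In-order data received: bytes [25554, 26110] (segments 1..1).
Segment 2 missing -> gap begins at byte 26111; later segments buffered out of order.
Cumulative ACK = next expected in-order byte = 25554 + 557 = 26111

26111


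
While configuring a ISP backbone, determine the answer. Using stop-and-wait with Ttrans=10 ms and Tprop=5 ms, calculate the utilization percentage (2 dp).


Given: Ttrans = 10 ms, Tprop = 5 ms
RTT = 2 * Tprop = 2 * 5 = 10 ms
U = Ttrans / (Ttrans + RTT)
U = 10 / (10 + 10)
U = 10 / 20 = 0.5
U% = 50.00%

50.00


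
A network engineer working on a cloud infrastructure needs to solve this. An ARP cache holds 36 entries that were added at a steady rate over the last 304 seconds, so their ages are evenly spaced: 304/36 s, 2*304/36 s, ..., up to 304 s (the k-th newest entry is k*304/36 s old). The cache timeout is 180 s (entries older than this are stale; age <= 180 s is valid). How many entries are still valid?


Ages are k * 304/36 s for k = 1..36 (spacing = 8.4444 s).
Entry k is valid iff k * 304/36 <= 180 iff k <= 36 * 180 / 304 = 21.3158
n_valid = floor(21.3158) = 21
(n_stale = 36 - 21 = 15)

21


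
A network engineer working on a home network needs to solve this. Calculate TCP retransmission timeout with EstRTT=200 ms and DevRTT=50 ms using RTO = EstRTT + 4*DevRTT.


Given: EstRTT = 200 ms, DevRTT = 50 ms
Timeout = EstRTT + 4 * DevRTT
4 * DevRTT = 4 * 50 = 200
Timeout = 200 + 200 = 400 ms

400


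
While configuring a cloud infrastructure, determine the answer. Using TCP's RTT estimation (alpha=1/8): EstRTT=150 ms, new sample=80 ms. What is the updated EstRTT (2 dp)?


Given: EstRTT = 150 ms, SampleRTT = 80 ms, alpha = 1/8
New EstRTT = (1 - alpha) * EstRTT + alpha * SampleRTT
(7/8) * 150 = 131.25
(1/8) * 80 = 10
New EstRTT = 131.25 + 10 = 141.25 ms -> 141.25 ms (2 dp)

141.25


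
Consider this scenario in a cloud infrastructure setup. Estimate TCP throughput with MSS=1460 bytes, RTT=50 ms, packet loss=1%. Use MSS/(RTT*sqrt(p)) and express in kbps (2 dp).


Given: MSS = 1460 bytes, RTT = 50 ms, loss = 1%
RTT in seconds = 50 / 1000 = 0.05
Loss rate = 1% = 0.01
sqrt(loss) = sqrt(0.01) = 0.1
Throughput (bytes/s) = 1460 / (0.05 * 0.1) = 292000.0000
Throughput (kbps) = 292000.0000 * 8 / 1000 = 2336.000000 -> 2336.00 kbps (2 dp)

2336.00


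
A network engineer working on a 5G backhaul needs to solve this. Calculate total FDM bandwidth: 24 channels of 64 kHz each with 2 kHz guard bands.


Given: 24 channels, 64 kHz each, guard = 2 kHz
Channel bandwidth = 24 * 64 = 1536 kHz
Guard bands = 23 gaps * 2 kHz = 46 kHz
Total = 1536 + 46 = 1582 kHz

1582


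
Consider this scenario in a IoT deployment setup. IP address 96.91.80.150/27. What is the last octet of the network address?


Given: IP = 96.91.80.150, prefix = /27
Subnet mask = 255.255.255.224
Last octet of IP: 150
Last octet of mask: 224
Network last octet = 150 AND 224 = 128

128


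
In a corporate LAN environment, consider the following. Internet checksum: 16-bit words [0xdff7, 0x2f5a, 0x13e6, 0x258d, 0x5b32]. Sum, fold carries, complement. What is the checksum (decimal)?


Given words: [0xdff7, 0x2f5a, 0x13e6, 0x258d, 0x5b32]
Step 1: Sum all words
Raw sum = 57335 + 12122 + 5094 + 9613 + 23346 = 107510
Step 2: Fold carry: (41974 + 1) = 41975
One's complement = ~41975 & 0xFFFF = 23560

23560


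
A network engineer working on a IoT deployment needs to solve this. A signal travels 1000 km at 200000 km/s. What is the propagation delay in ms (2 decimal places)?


Given: distance = 1000 km, speed = 200000 km/s
Delay = distance / speed = 1000 / 200000 seconds
Delay in ms = 1000 * 1000 / 200000
Delay = 5.0000 ms
Rounded to 2 dp = 5.00 ms

5.00


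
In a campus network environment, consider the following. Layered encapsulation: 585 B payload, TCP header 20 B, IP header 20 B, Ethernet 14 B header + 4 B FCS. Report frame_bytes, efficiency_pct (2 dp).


TCP segment = 585 + 20 = 605 B
IP packet = 605 + 20 = 625 B
Ethernet frame = 625 + 14 + 4 = 643 B
Efficiency = app / frame = 585 / 643 = 0.909798 = 90.9798% -> 90.98% (2 dp)

643, 90.98


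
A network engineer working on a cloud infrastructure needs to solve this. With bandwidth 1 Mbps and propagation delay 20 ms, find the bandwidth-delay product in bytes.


Given: bandwidth = 1 Mbps, delay = 20 ms
BDP in bits = 1 * 10^6 * 20 / 1000
BDP in bits = 20000
BDP in bytes = 20000 / 8 = 2500

2500


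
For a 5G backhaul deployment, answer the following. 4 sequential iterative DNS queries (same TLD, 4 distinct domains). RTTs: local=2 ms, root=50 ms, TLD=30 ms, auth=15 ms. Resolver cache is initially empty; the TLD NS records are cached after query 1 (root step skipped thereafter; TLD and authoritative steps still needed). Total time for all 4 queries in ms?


Lookup 1 (cold cache): local + root + TLD + auth = 2 + 50 + 30 + 15 = 97 ms
Lookups 2..4 (TLD NS cached -> skip root; new domain -> still ask TLD and auth): local + TLD + auth = 2 + 30 + 15 = 47 ms each
Remaining 3 lookups: 3 * 47 = 141 ms
Total = 97 + 141 = 238 ms

238


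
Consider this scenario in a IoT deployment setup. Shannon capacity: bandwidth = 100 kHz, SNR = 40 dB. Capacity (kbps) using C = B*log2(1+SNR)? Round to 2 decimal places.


Given: B = 100 kHz, SNR = 40 dB
SNR linear = 10^(40/10) = 10000
1 + SNR = 10001
log2(10001) = 13.2878566418
C = 100 * 1000 * 13.2878566418 = 1328785.6642 bps
C = 1328.785664 kbps -> 1328.79 kbps (2 dp)

1328.79


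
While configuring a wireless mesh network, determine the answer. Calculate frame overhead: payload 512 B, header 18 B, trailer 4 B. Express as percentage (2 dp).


Given: payload = 512 B, header = 18 B, trailer = 4 B
Overhead bytes = header + trailer = 18 + 4 = 22
Total frame = payload + overhead = 512 + 22 = 534
Overhead % = 22 / 534 * 100 = 4.1199% -> 4.12% (2 dp)

4.12


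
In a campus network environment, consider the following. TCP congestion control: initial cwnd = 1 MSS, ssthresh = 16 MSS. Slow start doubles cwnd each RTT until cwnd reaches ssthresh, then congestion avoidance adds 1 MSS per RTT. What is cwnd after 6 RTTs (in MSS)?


RTT 0: cwnd = 1 MSS (initial)
RTT 1: cwnd = 2 MSS (slow start, doubled)
RTT 2: cwnd = 4 MSS (slow start, doubled)
RTT 3: cwnd = 8 MSS (slow start, doubled)
RTT 4: cwnd = 16 MSS (slow start, doubled)
RTT 5: cwnd = 17 MSS (congestion avoidance, +1)
RTT 6: cwnd = 18 MSS (congestion avoidance, +1)

18


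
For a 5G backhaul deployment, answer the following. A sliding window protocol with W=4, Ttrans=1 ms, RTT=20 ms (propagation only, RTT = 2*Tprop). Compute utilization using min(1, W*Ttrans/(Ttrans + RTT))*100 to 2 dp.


Given: W = 4, Ttrans = 1 ms, RTT = 20 ms (= 2 * Tprop, Tprop = 10 ms)
Cycle time = Ttrans + RTT = 1 + 20 = 21 ms (first packet sent until its ACK returns)
W * Ttrans = 4 * 1 = 4 ms of sending per cycle
W * Ttrans / (Ttrans + RTT) = 4 / 21 = 0.190476
U = min(1, 0.190476) = 0.190476
U% = 19.05%

19.05


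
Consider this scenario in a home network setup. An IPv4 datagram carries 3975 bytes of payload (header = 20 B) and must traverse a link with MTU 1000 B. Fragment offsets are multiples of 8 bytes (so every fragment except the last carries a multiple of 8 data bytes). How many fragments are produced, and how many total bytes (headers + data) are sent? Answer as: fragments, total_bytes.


Max data per non-final fragment = floor((MTU - header)/8)*8 = floor((1000 - 20)/8)*8 = floor(980/8)*8 = 976 B
Final fragment needs no 8-byte alignment: it can carry up to MTU - header = 980 B
Non-final fragments needed = ceil((payload - 980) / 976) = ceil(2995/976) = ceil(3.0686) = 4
Number of fragments = 4 + 1 = 5
Fragment sizes (data): 4 * 976 B + 71 B (last, 71 <= 980 OK)
Total bytes sent = payload + n_frags * header = 3975 + 5*20 = 3975 + 100 = 4075 B

5, 4075


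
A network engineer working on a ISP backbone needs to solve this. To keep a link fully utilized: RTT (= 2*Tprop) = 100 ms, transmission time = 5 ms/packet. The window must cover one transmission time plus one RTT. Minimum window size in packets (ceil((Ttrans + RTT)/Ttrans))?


Given: Ttrans = 5 ms, RTT = 100 ms (= 2 * Tprop, Tprop = 50 ms)
Time until first ACK returns = Ttrans + RTT = 5 + 100 = 105 ms
Need W * Ttrans >= Ttrans + RTT  ->  W >= (Ttrans + RTT) / Ttrans
(Ttrans + RTT) / Ttrans = 105 / 5 = 21
W_min = ceil(21) = 21

21


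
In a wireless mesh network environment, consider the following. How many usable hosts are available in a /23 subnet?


Given: subnet mask /23
Host bits = 32 - 23 = 9
Total addresses = 2^9 = 512
Usable hosts = 512 - 2 (network + broadcast) = 510

510


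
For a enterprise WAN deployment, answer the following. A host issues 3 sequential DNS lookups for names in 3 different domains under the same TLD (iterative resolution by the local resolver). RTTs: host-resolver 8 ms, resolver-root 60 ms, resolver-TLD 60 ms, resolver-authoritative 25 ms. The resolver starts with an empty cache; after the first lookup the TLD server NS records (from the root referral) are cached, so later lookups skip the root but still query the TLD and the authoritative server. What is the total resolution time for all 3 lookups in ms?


Lookup 1 (cold cache): local + root + TLD + auth = 8 + 60 + 60 + 25 = 153 ms
Lookups 2..3 (TLD NS cached -> skip root; new domain -> still ask TLD and auth): local + TLD + auth = 8 + 60 + 25 = 93 ms each
Remaining 2 lookups: 2 * 93 = 186 ms
Total = 153 + 186 = 339 ms

339
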